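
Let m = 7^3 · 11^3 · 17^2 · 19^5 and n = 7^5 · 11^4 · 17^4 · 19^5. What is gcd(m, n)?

min exponent per shared prime: 7^3 · 11^3 · 17^2 · 19^5 = 326691641477663

326691641477663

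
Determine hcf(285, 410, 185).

5

285 = 3 · 5 · 19; 410 = 2 · 5 · 41; 185 = 5 · 37
gcd takes min exponent of each prime: 5 = 5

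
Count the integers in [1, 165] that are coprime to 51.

Prime factors of 51: 3, 17. Count integers ≤ 165 divisible by none of them.
By inclusion–exclusion: 165 − ⌊165/3⌋ − ⌊165/17⌋ + ⌊165/51⌋ = 104.

104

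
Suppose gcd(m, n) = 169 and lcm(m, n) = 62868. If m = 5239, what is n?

Using mn = gcd(m,n)·lcm(m,n) = 169·62868 = 10624692, we get n = 10624692/5239 = 2028.

2028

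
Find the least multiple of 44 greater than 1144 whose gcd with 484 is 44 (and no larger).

1188

gcd(m, 484) = 44 forces 44 | m; write m = 44s. Then gcd(44s, 44·11) = 44·gcd(s, 11), so need gcd(s, 11) = 1.
44s > 1144 gives s ≥ 27. The least s ≥ 27 coprime to 11 is 27, so m = 44·27 = 1188.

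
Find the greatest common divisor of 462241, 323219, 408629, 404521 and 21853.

gcd(462241, 323219): 462241 = 1·323219 + 139022; 323219 = 2·139022 + 45175; 139022 = 3·45175 + 3497; 45175 = 12·3497 + 3211; 3497 = 1·3211 + 286; 3211 = 11·286 + 65; 286 = 4·65 + 26; 65 = 2·26 + 13; 26 = 2·13 + 0 → 13
gcd(13, 408629): 408629 = 31433·13 + 0 → 13
gcd(13, 404521): 404521 = 31117·13 + 0 → 13
gcd(13, 21853): 21853 = 1681·13 + 0 → 13

13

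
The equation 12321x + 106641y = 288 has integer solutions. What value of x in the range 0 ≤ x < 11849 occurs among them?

Reduce mod 106641: 12321x ≡ 288 (mod 106641). With g = gcd(12321, 106641) = 9 dividing 288, divide through: 1369x ≡ 32 (mod 11849).
Since gcd(1369, 11849) = 1, x ≡ 32·(1369)⁻¹ ≡ 7833 (mod 11849). Smallest non-negative: 7833.

7833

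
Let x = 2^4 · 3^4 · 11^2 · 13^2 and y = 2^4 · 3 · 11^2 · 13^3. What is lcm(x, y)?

344524752

max exponent per prime: 2^4 · 3^4 · 11^2 · 13^3 = 344524752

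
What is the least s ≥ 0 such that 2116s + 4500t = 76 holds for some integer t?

Euclid: 4500 = 2·2116 + 268; 2116 = 7·268 + 240; 268 = 1·240 + 28; 240 = 8·28 + 16; 28 = 1·16 + 12; 16 = 1·12 + 4; 12 = 3·4 + 0 → gcd = 4; 76 = 4·19.
Back-substitution yields 2116·(319) + 4500·(-150) = 4, so one solution is s = 319·19 = 6061, t = -150·19 = -2850.
Solutions in s differ by 4500/4 = 1125; the one in [0, 1125) is 6061 mod 1125 = 436.

436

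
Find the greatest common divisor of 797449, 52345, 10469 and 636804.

797449 = 19² · 47²; 52345 = 5 · 19² · 29; 10469 = 19² · 29; 636804 = 2² · 3² · 7² · 19²
gcd takes min exponent of each prime: 19² = 361

361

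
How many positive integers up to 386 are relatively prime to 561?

221

Prime factors of 561: 3, 11, 17. Count integers ≤ 386 divisible by none of them.
By inclusion–exclusion: 386 − ⌊386/3⌋ − ⌊386/11⌋ − ⌊386/17⌋ + ⌊386/33⌋ + ⌊386/51⌋ + ⌊386/187⌋ − ⌊386/561⌋ = 221.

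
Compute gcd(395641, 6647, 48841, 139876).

395641 = 17² · 37²; 6647 = 17² · 23; 48841 = 13² · 17²; 139876 = 2² · 11² · 17²
gcd takes min exponent of each prime: 17² = 289

289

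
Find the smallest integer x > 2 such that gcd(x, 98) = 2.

Multiples of 2 above 2: 2·2, 2·3, … . Need the cofactor coprime to 98/2 = 49.
Checking s = 2, 3, … the first with gcd(s, 49) = 1 is s = 2, giving 4.

4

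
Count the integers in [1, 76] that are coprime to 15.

15 = 3·5. Inclusion–exclusion on these primes:
76 − ⌊76/3⌋ − ⌊76/5⌋ + ⌊76/15⌋ = 41

41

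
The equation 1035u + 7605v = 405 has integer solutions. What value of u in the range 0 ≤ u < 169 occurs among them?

140

Euclid: 7605 = 7·1035 + 360; 1035 = 2·360 + 315; 360 = 1·315 + 45; 315 = 7·45 + 0 → gcd = 45; 405 = 45·9.
Back-substitution yields 1035·(-22) + 7605·(3) = 45, so one solution is u = -22·9 = -198, v = 3·9 = 27.
Solutions in u differ by 7605/45 = 169; the one in [0, 169) is -198 mod 169 = 140.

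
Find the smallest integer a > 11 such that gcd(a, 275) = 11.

22

275 = 11·25. Any a with gcd(a, 275) = 11 is a multiple of 11, say 11s, with s coprime to 25.
Need s > 11/11, so s ≥ 2. First s ≥ 2 with gcd(s, 25) = 1 is s = 2. Thus a = 11·2 = 22.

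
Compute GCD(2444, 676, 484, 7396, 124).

4

gcd(2444, 676): 2444 = 3·676 + 416; 676 = 1·416 + 260; 416 = 1·260 + 156; 260 = 1·156 + 104; 156 = 1·104 + 52; 104 = 2·52 + 0 → 52
gcd(52, 484): 484 = 9·52 + 16; 52 = 3·16 + 4; 16 = 4·4 + 0 → 4
gcd(4, 7396): 7396 = 1849·4 + 0 → 4
gcd(4, 124): 124 = 31·4 + 0 → 4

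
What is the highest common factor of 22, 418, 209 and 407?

11

22 = 2 · 11; 418 = 2 · 11 · 19; 209 = 11 · 19; 407 = 11 · 37
gcd takes min exponent of each prime: 11 = 11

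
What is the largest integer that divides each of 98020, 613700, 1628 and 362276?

gcd(98020, 613700): 613700 = 6·98020 + 25580; 98020 = 3·25580 + 21280; 25580 = 1·21280 + 4300; 21280 = 4·4300 + 4080; 4300 = 1·4080 + 220; 4080 = 18·220 + 120; 220 = 1·120 + 100; 120 = 1·100 + 20; 100 = 5·20 + 0 → 20
gcd(20, 1628): 1628 = 81·20 + 8; 20 = 2·8 + 4; 8 = 2·4 + 0 → 4
gcd(4, 362276): 362276 = 90569·4 + 0 → 4

4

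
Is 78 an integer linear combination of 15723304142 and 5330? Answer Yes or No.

Yes

gcd(15723304142, 5330): 15723304142 = 2949963·5330 + 1352; 5330 = 3·1352 + 1274; 1352 = 1·1274 + 78; 1274 = 16·78 + 26; 78 = 3·26 + 0 → 26
26 divides 78, so a solution exists.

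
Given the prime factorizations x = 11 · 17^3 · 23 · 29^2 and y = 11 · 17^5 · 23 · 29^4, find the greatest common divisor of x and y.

1045353749

min exponent per shared prime: 11 · 17^3 · 23 · 29^2 = 1045353749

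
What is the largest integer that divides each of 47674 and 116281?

47674 = 2 · 11² · 197
116281 = 11² · 31²
Common: 11² = 121

121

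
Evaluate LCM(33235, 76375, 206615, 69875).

33235 = 5 · 17² · 23; 76375 = 5³ · 13 · 47; 206615 = 5 · 31² · 43; 69875 = 5³ · 13 · 43
lcm takes max exponent of each prime: 5³ · 13 · 17² · 23 · 31² · 43 · 47 = 20978225298875

20978225298875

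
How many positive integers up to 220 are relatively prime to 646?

646 = 2·17·19. Inclusion–exclusion on these primes:
220 − ⌊220/2⌋ − ⌊220/17⌋ − ⌊220/19⌋ + ⌊220/34⌋ + ⌊220/38⌋ + ⌊220/323⌋ − ⌊220/646⌋ = 98

98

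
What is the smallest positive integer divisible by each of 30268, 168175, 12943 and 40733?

340176692293900

30268 = 2² · 7 · 23 · 47; 168175 = 5² · 7 · 31²; 12943 = 7 · 43²; 40733 = 7 · 11 · 23²
lcm takes max exponent of each prime: 2² · 5² · 7 · 11 · 23² · 31² · 43² · 47 = 340176692293900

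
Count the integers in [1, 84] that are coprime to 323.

76

Prime factors of 323: 17, 19. Count integers ≤ 84 divisible by none of them.
By inclusion–exclusion: 84 − ⌊84/17⌋ − ⌊84/19⌋ + ⌊84/323⌋ = 76.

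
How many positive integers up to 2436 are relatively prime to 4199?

Prime factors of 4199: 13, 17, 19. Count integers ≤ 2436 divisible by none of them.
By inclusion–exclusion: 2436 − ⌊2436/13⌋ − ⌊2436/17⌋ − ⌊2436/19⌋ + ⌊2436/221⌋ + ⌊2436/247⌋ + ⌊2436/323⌋ − ⌊2436/4199⌋ = 2005.

2005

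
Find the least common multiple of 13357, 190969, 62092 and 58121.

8507287012

13357 = 19² · 37; 190969 = 19² · 23²; 62092 = 2² · 19² · 43; 58121 = 7 · 19² · 23
lcm takes max exponent of each prime: 2² · 7 · 19² · 23² · 37 · 43 = 8507287012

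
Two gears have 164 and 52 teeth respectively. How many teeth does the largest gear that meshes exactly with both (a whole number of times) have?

4

Euclid: 164 = 3·52 + 8; 52 = 6·8 + 4; 8 = 2·4 + 0. Last nonzero remainder: 4.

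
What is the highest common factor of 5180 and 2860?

Euclid: 5180 = 1·2860 + 2320; 2860 = 1·2320 + 540; 2320 = 4·540 + 160; 540 = 3·160 + 60; 160 = 2·60 + 40; 60 = 1·40 + 20; 40 = 2·20 + 0. Last nonzero remainder: 20.

20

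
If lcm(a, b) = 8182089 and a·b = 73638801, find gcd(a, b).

From gcd × lcm = ab: gcd = 73638801 / 8182089 = 9.

9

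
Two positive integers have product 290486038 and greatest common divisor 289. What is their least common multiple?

For any two positive integers, gcd × lcm equals their product. Hence lcm = 290486038 / 289 = 1005142.

1005142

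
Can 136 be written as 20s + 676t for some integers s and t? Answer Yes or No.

Yes

gcd(20, 676): 676 = 33·20 + 16; 20 = 1·16 + 4; 16 = 4·4 + 0 → 4
4 divides 136, so a solution exists.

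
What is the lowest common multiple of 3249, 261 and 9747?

lcm(3249, 261) = 3249·261/gcd = 847989/9 = 94221
lcm(94221, 9747) = 94221·9747/gcd = 918372087/3249 = 282663

282663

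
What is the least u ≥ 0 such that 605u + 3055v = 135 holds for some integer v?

Euclid: 3055 = 5·605 + 30; 605 = 20·30 + 5; 30 = 6·5 + 0 → gcd = 5; 135 = 5·27.
Back-substitution yields 605·(101) + 3055·(-20) = 5, so one solution is u = 101·27 = 2727, v = -20·27 = -540.
Solutions in u differ by 3055/5 = 611; the one in [0, 611) is 2727 mod 611 = 283.

283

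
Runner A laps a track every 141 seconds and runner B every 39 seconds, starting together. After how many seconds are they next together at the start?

141 = 3 · 47; 39 = 3 · 13
max exponents: 3 · 13 · 47 = 1833

1833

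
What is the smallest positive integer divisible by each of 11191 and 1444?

gcd first: 11191 = 7·1444 + 1083; 1444 = 1·1083 + 361; 1083 = 3·361 + 0 → gcd = 361
lcm = 11191·1444/gcd = 16159804/361 = 44764

44764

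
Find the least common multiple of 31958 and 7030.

31958 = 2 · 19 · 29²; 7030 = 2 · 5 · 19 · 37
max exponents: 2 · 5 · 19 · 29² · 37 = 5912230

5912230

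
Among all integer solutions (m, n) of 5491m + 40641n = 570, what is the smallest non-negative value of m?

gcd(5491, 40641) = 19 (Euclid: 40641 = 7·5491 + 2204; 5491 = 2·2204 + 1083; 2204 = 2·1083 + 38; 1083 = 28·38 + 19; 38 = 2·19 + 0), and 19 | 570.
Extended Euclid: 5491·(1051) + 40641·(-142) = 19. Scale by 30: m₀ = 31530.
General solution m = m₀ + 2139t; reducing mod 2139 gives m = 1584 (and n = -214).

1584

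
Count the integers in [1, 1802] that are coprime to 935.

Prime factors of 935: 5, 11, 17. Count integers ≤ 1802 divisible by none of them.
By inclusion–exclusion: 1802 − ⌊1802/5⌋ − ⌊1802/11⌋ − ⌊1802/17⌋ + ⌊1802/55⌋ + ⌊1802/85⌋ + ⌊1802/187⌋ − ⌊1802/935⌋ = 1234.

1234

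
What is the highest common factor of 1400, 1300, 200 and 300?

100

gcd(1400, 1300): 1400 = 1·1300 + 100; 1300 = 13·100 + 0 → 100
gcd(100, 200): 200 = 2·100 + 0 → 100
gcd(100, 300): 300 = 3·100 + 0 → 100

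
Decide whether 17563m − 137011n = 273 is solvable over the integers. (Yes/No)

By Bézout, 17563m − 137011n = 273 has integer solutions iff gcd(17563, 137011) | 273.
Euclid: 137011 = 7·17563 + 14070; 17563 = 1·14070 + 3493; 14070 = 4·3493 + 98; 3493 = 35·98 + 63; 98 = 1·63 + 35; 63 = 1·35 + 28; 35 = 1·28 + 7; 28 = 4·7 + 0. gcd = 7; 273 mod 7 = 0. Yes.

Yes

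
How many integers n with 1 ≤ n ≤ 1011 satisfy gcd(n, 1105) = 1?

703

Prime factors of 1105: 5, 13, 17. Count integers ≤ 1011 divisible by none of them.
By inclusion–exclusion: 1011 − ⌊1011/5⌋ − ⌊1011/13⌋ − ⌊1011/17⌋ + ⌊1011/65⌋ + ⌊1011/85⌋ + ⌊1011/221⌋ − ⌊1011/1105⌋ = 703.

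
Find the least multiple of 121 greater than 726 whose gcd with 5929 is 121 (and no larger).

gcd(x, 5929) = 121 forces 121 | x; write x = 121s. Then gcd(121s, 121·49) = 121·gcd(s, 49), so need gcd(s, 49) = 1.
121s > 726 gives s ≥ 7. The least s ≥ 7 coprime to 49 is 8, so x = 121·8 = 968.

968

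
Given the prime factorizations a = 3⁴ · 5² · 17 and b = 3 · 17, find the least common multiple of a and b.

34425

max exponent per prime: 3⁴ · 5² · 17 = 34425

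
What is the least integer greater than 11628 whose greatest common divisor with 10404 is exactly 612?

gcd(x, 10404) = 612 forces 612 | x; write x = 612s. Then gcd(612s, 612·17) = 612·gcd(s, 17), so need gcd(s, 17) = 1.
612s > 11628 gives s ≥ 20. The least s ≥ 20 coprime to 17 is 20, so x = 612·20 = 12240.

12240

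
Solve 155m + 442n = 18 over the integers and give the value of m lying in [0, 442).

Reduce mod 442: 155m ≡ 18 (mod 442). With g = gcd(155, 442) = 1 dividing 18, divide through: 155m ≡ 18 (mod 442).
Since gcd(155, 442) = 1, m ≡ 18·(155)⁻¹ ≡ 60 (mod 442). Smallest non-negative: 60.

60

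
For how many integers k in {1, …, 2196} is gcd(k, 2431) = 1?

1735

Prime factors of 2431: 11, 13, 17. Count integers ≤ 2196 divisible by none of them.
By inclusion–exclusion: 2196 − ⌊2196/11⌋ − ⌊2196/13⌋ − ⌊2196/17⌋ + ⌊2196/143⌋ + ⌊2196/187⌋ + ⌊2196/221⌋ − ⌊2196/2431⌋ = 1735.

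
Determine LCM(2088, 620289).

143907048

2088 = 2³ · 3² · 29; 620289 = 3² · 41³
max exponents: 2³ · 3² · 29 · 41³ = 143907048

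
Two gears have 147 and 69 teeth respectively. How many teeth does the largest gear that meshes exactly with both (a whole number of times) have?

Euclid: 147 = 2·69 + 9; 69 = 7·9 + 6; 9 = 1·6 + 3; 6 = 2·3 + 0. Last nonzero remainder: 3.

3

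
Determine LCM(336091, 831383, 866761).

336091 = 7² · 19³; 831383 = 7² · 19² · 47; 866761 = 7⁴ · 19²
lcm takes max exponent of each prime: 7⁴ · 19³ · 47 = 774017573

774017573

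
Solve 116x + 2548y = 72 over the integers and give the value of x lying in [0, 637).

396

Euclid: 2548 = 21·116 + 112; 116 = 1·112 + 4; 112 = 28·4 + 0 → gcd = 4; 72 = 4·18.
Back-substitution yields 116·(22) + 2548·(-1) = 4, so one solution is x = 22·18 = 396, y = -1·18 = -18.
Solutions in x differ by 2548/4 = 637; the one in [0, 637) is 396 mod 637 = 396.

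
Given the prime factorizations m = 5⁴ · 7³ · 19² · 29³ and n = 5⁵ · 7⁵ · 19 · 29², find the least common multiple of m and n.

462425119384375

max exponent per prime: 5⁵ · 7⁵ · 19² · 29³ = 462425119384375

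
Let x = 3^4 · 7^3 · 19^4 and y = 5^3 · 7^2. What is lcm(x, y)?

452588542875

max exponent per prime: 3^4 · 5^3 · 7^3 · 19^4 = 452588542875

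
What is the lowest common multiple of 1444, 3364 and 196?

lcm(1444, 3364) = 1444·3364/gcd = 4857616/4 = 1214404
lcm(1214404, 196) = 1214404·196/gcd = 238023184/4 = 59505796

59505796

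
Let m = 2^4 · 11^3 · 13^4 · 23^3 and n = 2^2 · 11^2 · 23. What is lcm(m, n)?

7400395926352

max exponent per prime: 2^4 · 11^3 · 13^4 · 23^3 = 7400395926352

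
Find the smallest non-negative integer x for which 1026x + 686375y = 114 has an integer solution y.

Euclid: 686375 = 668·1026 + 1007; 1026 = 1·1007 + 19; 1007 = 53·19 + 0 → gcd = 19; 114 = 19·6.
Back-substitution yields 1026·(669) + 686375·(-1) = 19, so one solution is x = 669·6 = 4014, y = -1·6 = -6.
Solutions in x differ by 686375/19 = 36125; the one in [0, 36125) is 4014 mod 36125 = 4014.

4014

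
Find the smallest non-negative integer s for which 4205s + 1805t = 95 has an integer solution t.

gcd(4205, 1805) = 5 (Euclid: 4205 = 2·1805 + 595; 1805 = 3·595 + 20; 595 = 29·20 + 15; 20 = 1·15 + 5; 15 = 3·5 + 0), and 5 | 95.
Extended Euclid: 4205·(-91) + 1805·(212) = 5. Scale by 19: s₀ = -1729.
General solution s = s₀ + 361k; reducing mod 361 gives s = 76 (and t = -177).

76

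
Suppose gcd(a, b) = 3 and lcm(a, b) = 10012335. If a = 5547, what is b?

5415

Using ab = gcd(a,b)·lcm(a,b) = 3·10012335 = 30037005, we get b = 30037005/5547 = 5415.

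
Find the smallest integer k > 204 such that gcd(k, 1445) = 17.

1445 = 17·85. Any k with gcd(k, 1445) = 17 is a multiple of 17, say 17s, with s coprime to 85.
Need s > 204/17, so s ≥ 13. First s ≥ 13 with gcd(s, 85) = 1 is s = 13. Thus k = 17·13 = 221.

221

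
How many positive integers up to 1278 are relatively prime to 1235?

Prime factors of 1235: 5, 13, 19. Count integers ≤ 1278 divisible by none of them.
By inclusion–exclusion: 1278 − ⌊1278/5⌋ − ⌊1278/13⌋ − ⌊1278/19⌋ + ⌊1278/65⌋ + ⌊1278/95⌋ + ⌊1278/247⌋ − ⌊1278/1235⌋ = 894.

894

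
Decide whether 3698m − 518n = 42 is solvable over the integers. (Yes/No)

gcd(3698, 518): 3698 = 7·518 + 72; 518 = 7·72 + 14; 72 = 5·14 + 2; 14 = 7·2 + 0 → 2
2 divides 42, so a solution exists.

Yes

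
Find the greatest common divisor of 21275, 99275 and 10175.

gcd(21275, 99275): 99275 = 4·21275 + 14175; 21275 = 1·14175 + 7100; 14175 = 1·7100 + 7075; 7100 = 1·7075 + 25; 7075 = 283·25 + 0 → 25
gcd(25, 10175): 10175 = 407·25 + 0 → 25

25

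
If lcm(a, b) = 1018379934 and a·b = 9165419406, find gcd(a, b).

9

gcd·lcm = product, so gcd = 9165419406/1018379934 = 9.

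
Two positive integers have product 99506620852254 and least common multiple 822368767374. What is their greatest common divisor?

121

gcd·lcm = product, so gcd = 99506620852254/822368767374 = 121.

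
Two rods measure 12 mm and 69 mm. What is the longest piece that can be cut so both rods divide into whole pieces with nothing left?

12 = 2² · 3
69 = 3 · 23
Common: 3 = 3

3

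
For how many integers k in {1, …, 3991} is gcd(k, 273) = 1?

Prime factors of 273: 3, 7, 13. Count integers ≤ 3991 divisible by none of them.
By inclusion–exclusion: 3991 − ⌊3991/3⌋ − ⌊3991/7⌋ − ⌊3991/13⌋ + ⌊3991/21⌋ + ⌊3991/39⌋ + ⌊3991/91⌋ − ⌊3991/273⌋ = 2105.

2105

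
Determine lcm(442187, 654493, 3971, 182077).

442187 = 17 · 19 · 37²; 654493 = 7² · 19² · 37; 3971 = 11 · 19²; 182077 = 7 · 19 · 37²
lcm takes max exponent of each prime: 7² · 11 · 17 · 19² · 37² = 4528437067

4528437067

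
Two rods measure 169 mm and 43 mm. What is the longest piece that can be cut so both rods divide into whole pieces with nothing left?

1

169 = 13²
43 = 43
Common: 1 = 1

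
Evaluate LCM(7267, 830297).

35702771

7267 = 13² · 43; 830297 = 13² · 17³
max exponents: 13² · 17³ · 43 = 35702771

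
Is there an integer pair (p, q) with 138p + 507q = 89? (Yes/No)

gcd(138, 507): 507 = 3·138 + 93; 138 = 1·93 + 45; 93 = 2·45 + 3; 45 = 15·3 + 0 → 3
3 does not divide 89, so a solution does not exist.

No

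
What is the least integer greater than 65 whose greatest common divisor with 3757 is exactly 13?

78

Multiples of 13 above 65: 13·6, 13·7, … . Need the cofactor coprime to 3757/13 = 289.
Checking s = 6, 7, … the first with gcd(s, 289) = 1 is s = 6, giving 78.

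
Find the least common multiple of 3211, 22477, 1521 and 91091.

15576561

3211 = 13² · 19; 22477 = 7 · 13² · 19; 1521 = 3² · 13²; 91091 = 7² · 11 · 13²
lcm takes max exponent of each prime: 3² · 7² · 11 · 13² · 19 = 15576561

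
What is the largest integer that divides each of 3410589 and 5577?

507

Euclid: 3410589 = 611·5577 + 3042; 5577 = 1·3042 + 2535; 3042 = 1·2535 + 507; 2535 = 5·507 + 0. Last nonzero remainder: 507.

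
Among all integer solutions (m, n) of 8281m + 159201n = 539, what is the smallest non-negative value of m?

Reduce mod 159201: 8281m ≡ 539 (mod 159201). With g = gcd(8281, 159201) = 49 dividing 539, divide through: 169m ≡ 11 (mod 3249).
Since gcd(169, 3249) = 1, m ≡ 11·(169)⁻¹ ≡ 1961 (mod 3249). Smallest non-negative: 1961.

1961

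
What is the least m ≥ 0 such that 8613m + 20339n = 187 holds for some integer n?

1483

Reduce mod 20339: 8613m ≡ 187 (mod 20339). With g = gcd(8613, 20339) = 11 dividing 187, divide through: 783m ≡ 17 (mod 1849).
Since gcd(783, 1849) = 1, m ≡ 17·(783)⁻¹ ≡ 1483 (mod 1849). Smallest non-negative: 1483.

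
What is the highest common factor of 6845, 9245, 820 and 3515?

5

6845 = 5 · 37²; 9245 = 5 · 43²; 820 = 2² · 5 · 41; 3515 = 5 · 19 · 37
gcd takes min exponent of each prime: 5 = 5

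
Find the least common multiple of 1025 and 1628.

1668700

1025 = 5² · 41; 1628 = 2² · 11 · 37
max exponents: 2² · 5² · 11 · 37 · 41 = 1668700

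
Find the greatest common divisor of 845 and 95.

5

Euclid: 845 = 8·95 + 85; 95 = 1·85 + 10; 85 = 8·10 + 5; 10 = 2·5 + 0. Last nonzero remainder: 5.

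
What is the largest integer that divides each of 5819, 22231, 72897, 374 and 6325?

5819 = 11 · 23²; 22231 = 11 · 43 · 47; 72897 = 3 · 11 · 47²; 374 = 2 · 11 · 17; 6325 = 5² · 11 · 23
gcd takes min exponent of each prime: 11 = 11

11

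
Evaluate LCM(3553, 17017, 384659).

665075411

lcm(3553, 17017) = 3553·17017/gcd = 60461401/187 = 323323
lcm(323323, 384659) = 323323·384659/gcd = 124369101857/187 = 665075411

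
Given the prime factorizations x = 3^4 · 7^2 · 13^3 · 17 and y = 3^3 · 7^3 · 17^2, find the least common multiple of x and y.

17640343539

max exponent per prime: 3^4 · 7^3 · 13^3 · 17^2 = 17640343539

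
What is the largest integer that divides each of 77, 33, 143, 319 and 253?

11

gcd(77, 33): 77 = 2·33 + 11; 33 = 3·11 + 0 → 11
gcd(11, 143): 143 = 13·11 + 0 → 11
gcd(11, 319): 319 = 29·11 + 0 → 11
gcd(11, 253): 253 = 23·11 + 0 → 11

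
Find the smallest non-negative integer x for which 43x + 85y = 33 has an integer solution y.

66

Reduce mod 85: 43x ≡ 33 (mod 85). With g = gcd(43, 85) = 1 dividing 33, divide through: 43x ≡ 33 (mod 85).
Since gcd(43, 85) = 1, x ≡ 33·(43)⁻¹ ≡ 66 (mod 85). Smallest non-negative: 66.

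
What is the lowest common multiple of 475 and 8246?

475 = 5² · 19; 8246 = 2 · 7 · 19 · 31
max exponents: 2 · 5² · 7 · 19 · 31 = 206150

206150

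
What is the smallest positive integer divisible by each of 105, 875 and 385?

28875

105 = 3 · 5 · 7; 875 = 5³ · 7; 385 = 5 · 7 · 11
lcm takes max exponent of each prime: 3 · 5³ · 7 · 11 = 28875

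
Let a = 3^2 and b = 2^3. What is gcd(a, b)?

min exponent per shared prime: (none) = 1

1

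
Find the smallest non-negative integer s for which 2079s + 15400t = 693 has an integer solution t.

gcd(2079, 15400) = 77 (Euclid: 15400 = 7·2079 + 847; 2079 = 2·847 + 385; 847 = 2·385 + 77; 385 = 5·77 + 0), and 77 | 693.
Extended Euclid: 2079·(-37) + 15400·(5) = 77. Scale by 9: s₀ = -333.
General solution s = s₀ + 200k; reducing mod 200 gives s = 67 (and t = -9).

67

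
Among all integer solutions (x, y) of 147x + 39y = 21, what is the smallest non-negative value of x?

Euclid: 147 = 3·39 + 30; 39 = 1·30 + 9; 30 = 3·9 + 3; 9 = 3·3 + 0 → gcd = 3; 21 = 3·7.
Back-substitution yields 147·(4) + 39·(-15) = 3, so one solution is x = 4·7 = 28, y = -15·7 = -105.
Solutions in x differ by 39/3 = 13; the one in [0, 13) is 28 mod 13 = 2.

2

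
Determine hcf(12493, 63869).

12493 = 13 · 31²
63869 = 13 · 17³
Common: 13 = 13

13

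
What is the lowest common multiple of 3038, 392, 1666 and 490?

lcm(3038, 392) = 3038·392/gcd = 1190896/98 = 12152
lcm(12152, 1666) = 12152·1666/gcd = 20245232/98 = 206584
lcm(206584, 490) = 206584·490/gcd = 101226160/98 = 1032920

1032920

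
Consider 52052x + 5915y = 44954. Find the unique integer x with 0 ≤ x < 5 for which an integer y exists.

Euclid: 52052 = 8·5915 + 4732; 5915 = 1·4732 + 1183; 4732 = 4·1183 + 0 → gcd = 1183; 44954 = 1183·38.
Back-substitution yields 52052·(-1) + 5915·(9) = 1183, so one solution is x = -1·38 = -38, y = 9·38 = 342.
Solutions in x differ by 5915/1183 = 5; the one in [0, 5) is -38 mod 5 = 2.

2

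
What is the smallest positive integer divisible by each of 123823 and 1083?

371469

gcd first: 123823 = 114·1083 + 361; 1083 = 3·361 + 0 → gcd = 361
lcm = 123823·1083/gcd = 134100309/361 = 371469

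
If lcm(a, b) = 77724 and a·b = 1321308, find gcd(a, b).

17

From gcd × lcm = ab: gcd = 1321308 / 77724 = 17.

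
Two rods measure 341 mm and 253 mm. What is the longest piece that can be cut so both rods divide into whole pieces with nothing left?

Euclid: 341 = 1·253 + 88; 253 = 2·88 + 77; 88 = 1·77 + 11; 77 = 7·11 + 0. Last nonzero remainder: 11.

11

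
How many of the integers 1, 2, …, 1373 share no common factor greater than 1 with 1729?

1030

1729 = 7·13·19. Inclusion–exclusion on these primes:
1373 − ⌊1373/7⌋ − ⌊1373/13⌋ − ⌊1373/19⌋ + ⌊1373/91⌋ + ⌊1373/133⌋ + ⌊1373/247⌋ − ⌊1373/1729⌋ = 1030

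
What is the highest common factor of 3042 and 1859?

Euclid: 3042 = 1·1859 + 1183; 1859 = 1·1183 + 676; 1183 = 1·676 + 507; 676 = 1·507 + 169; 507 = 3·169 + 0. Last nonzero remainder: 169.

169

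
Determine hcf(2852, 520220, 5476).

4

2852 = 2² · 23 · 31; 520220 = 2² · 5 · 19 · 37²; 5476 = 2² · 37²
gcd takes min exponent of each prime: 2² = 4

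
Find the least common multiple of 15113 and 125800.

111836200

gcd first: 125800 = 8·15113 + 4896; 15113 = 3·4896 + 425; 4896 = 11·425 + 221; 425 = 1·221 + 204; 221 = 1·204 + 17; 204 = 12·17 + 0 → gcd = 17
lcm = 15113·125800/gcd = 1901215400/17 = 111836200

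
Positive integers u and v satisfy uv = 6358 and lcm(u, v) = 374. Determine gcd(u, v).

17

gcd·lcm = product, so gcd = 6358/374 = 17.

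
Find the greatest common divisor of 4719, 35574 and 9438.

363

4719 = 3 · 11² · 13; 35574 = 2 · 3 · 7² · 11²; 9438 = 2 · 3 · 11² · 13
gcd takes min exponent of each prime: 3 · 11² = 363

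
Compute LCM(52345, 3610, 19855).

52345 = 5 · 19² · 29; 3610 = 2 · 5 · 19²; 19855 = 5 · 11 · 19²
lcm takes max exponent of each prime: 2 · 5 · 11 · 19² · 29 = 1151590

1151590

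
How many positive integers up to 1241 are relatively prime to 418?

Prime factors of 418: 2, 11, 19. Count integers ≤ 1241 divisible by none of them.
By inclusion–exclusion: 1241 − ⌊1241/2⌋ − ⌊1241/11⌋ − ⌊1241/19⌋ + ⌊1241/22⌋ + ⌊1241/38⌋ + ⌊1241/209⌋ − ⌊1241/418⌋ = 535.

535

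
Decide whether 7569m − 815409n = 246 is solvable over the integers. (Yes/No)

No

By Bézout, 7569m − 815409n = 246 has integer solutions iff gcd(7569, 815409) | 246.
Euclid: 815409 = 107·7569 + 5526; 7569 = 1·5526 + 2043; 5526 = 2·2043 + 1440; 2043 = 1·1440 + 603; 1440 = 2·603 + 234; 603 = 2·234 + 135; 234 = 1·135 + 99; 135 = 1·99 + 36; 99 = 2·36 + 27; 36 = 1·27 + 9; 27 = 3·9 + 0. gcd = 9; 246 mod 9 = 3. No.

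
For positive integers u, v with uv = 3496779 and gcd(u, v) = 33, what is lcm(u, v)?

gcd·lcm = product, so lcm = 3496779/33 = 105963.

105963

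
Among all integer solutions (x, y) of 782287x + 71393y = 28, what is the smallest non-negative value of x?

Reduce mod 71393: 782287x ≡ 28 (mod 71393). With g = gcd(782287, 71393) = 1 dividing 28, divide through: 782287x ≡ 28 (mod 71393).
Since gcd(782287, 71393) = 1, x ≡ 28·(782287)⁻¹ ≡ 69888 (mod 71393). Smallest non-negative: 69888.

69888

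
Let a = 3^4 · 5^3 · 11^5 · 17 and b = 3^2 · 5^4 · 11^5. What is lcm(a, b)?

max exponent per prime: 3^4 · 5^4 · 11^5 · 17 = 138604516875

138604516875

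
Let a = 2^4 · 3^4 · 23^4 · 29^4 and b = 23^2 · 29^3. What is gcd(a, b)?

min exponent per shared prime: 23^2 · 29^3 = 12901781

12901781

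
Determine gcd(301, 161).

7

Euclid: 301 = 1·161 + 140; 161 = 1·140 + 21; 140 = 6·21 + 14; 21 = 1·14 + 7; 14 = 2·7 + 0. Last nonzero remainder: 7.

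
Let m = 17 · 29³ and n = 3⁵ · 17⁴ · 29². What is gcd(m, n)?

min exponent per shared prime: 17 · 29² = 14297

14297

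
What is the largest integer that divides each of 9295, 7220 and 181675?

5

gcd(9295, 7220): 9295 = 1·7220 + 2075; 7220 = 3·2075 + 995; 2075 = 2·995 + 85; 995 = 11·85 + 60; 85 = 1·60 + 25; 60 = 2·25 + 10; 25 = 2·10 + 5; 10 = 2·5 + 0 → 5
gcd(5, 181675): 181675 = 36335·5 + 0 → 5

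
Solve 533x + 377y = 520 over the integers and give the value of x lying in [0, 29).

Euclid: 533 = 1·377 + 156; 377 = 2·156 + 65; 156 = 2·65 + 26; 65 = 2·26 + 13; 26 = 2·13 + 0 → gcd = 13; 520 = 13·40.
Back-substitution yields 533·(-12) + 377·(17) = 13, so one solution is x = -12·40 = -480, y = 17·40 = 680.
Solutions in x differ by 377/13 = 29; the one in [0, 29) is -480 mod 29 = 13.

13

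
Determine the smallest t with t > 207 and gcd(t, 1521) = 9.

216

1521 = 9·169. Any t with gcd(t, 1521) = 9 is a multiple of 9, say 9s, with s coprime to 169.
Need s > 207/9, so s ≥ 24. First s ≥ 24 with gcd(s, 169) = 1 is s = 24. Thus t = 9·24 = 216.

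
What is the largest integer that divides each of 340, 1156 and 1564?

68

340 = 2² · 5 · 17; 1156 = 2² · 17²; 1564 = 2² · 17 · 23
gcd takes min exponent of each prime: 2² · 17 = 68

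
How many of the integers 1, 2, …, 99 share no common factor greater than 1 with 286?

286 = 2·11·13. Inclusion–exclusion on these primes:
99 − ⌊99/2⌋ − ⌊99/11⌋ − ⌊99/13⌋ + ⌊99/22⌋ + ⌊99/26⌋ + ⌊99/143⌋ − ⌊99/286⌋ = 41

41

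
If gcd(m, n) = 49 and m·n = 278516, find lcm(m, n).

For any two positive integers, gcd × lcm equals their product. Hence lcm = 278516 / 49 = 5684.

5684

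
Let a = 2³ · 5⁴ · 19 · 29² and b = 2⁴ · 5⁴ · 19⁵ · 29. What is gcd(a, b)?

2755000

min exponent per shared prime: 2³ · 5⁴ · 19 · 29 = 2755000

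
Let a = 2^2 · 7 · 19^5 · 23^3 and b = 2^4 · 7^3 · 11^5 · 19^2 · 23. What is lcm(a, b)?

max exponent per prime: 2^4 · 7^3 · 11^5 · 19^5 · 23^3 = 26627417103108972304

26627417103108972304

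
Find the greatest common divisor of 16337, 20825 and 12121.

16337 = 17 · 31²; 20825 = 5² · 7² · 17; 12121 = 17 · 23 · 31
gcd takes min exponent of each prime: 17 = 17

17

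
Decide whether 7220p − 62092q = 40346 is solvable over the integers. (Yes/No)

No

gcd(7220, 62092): 62092 = 8·7220 + 4332; 7220 = 1·4332 + 2888; 4332 = 1·2888 + 1444; 2888 = 2·1444 + 0 → 1444
1444 does not divide 40346, so a solution does not exist.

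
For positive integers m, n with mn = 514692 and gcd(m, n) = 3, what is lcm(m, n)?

For any two positive integers, gcd × lcm equals their product. Hence lcm = 514692 / 3 = 171564.

171564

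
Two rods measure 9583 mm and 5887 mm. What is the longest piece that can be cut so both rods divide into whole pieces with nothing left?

9583 = 7 · 37²
5887 = 7 · 29²
Common: 7 = 7

7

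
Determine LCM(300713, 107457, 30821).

1435303149

300713 = 7² · 17 · 19²; 107457 = 3 · 7² · 17 · 43; 30821 = 7² · 17 · 37
lcm takes max exponent of each prime: 3 · 7² · 17 · 19² · 37 · 43 = 1435303149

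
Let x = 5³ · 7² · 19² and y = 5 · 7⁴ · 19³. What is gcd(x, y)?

88445

min exponent per shared prime: 5 · 7² · 19² = 88445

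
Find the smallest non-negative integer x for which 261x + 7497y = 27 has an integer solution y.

Euclid: 7497 = 28·261 + 189; 261 = 1·189 + 72; 189 = 2·72 + 45; 72 = 1·45 + 27; 45 = 1·27 + 18; 27 = 1·18 + 9; 18 = 2·9 + 0 → gcd = 9; 27 = 9·3.
Back-substitution yields 261·(316) + 7497·(-11) = 9, so one solution is x = 316·3 = 948, y = -11·3 = -33.
Solutions in x differ by 7497/9 = 833; the one in [0, 833) is 948 mod 833 = 115.

115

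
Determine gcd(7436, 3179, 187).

11

gcd(7436, 3179): 7436 = 2·3179 + 1078; 3179 = 2·1078 + 1023; 1078 = 1·1023 + 55; 1023 = 18·55 + 33; 55 = 1·33 + 22; 33 = 1·22 + 11; 22 = 2·11 + 0 → 11
gcd(11, 187): 187 = 17·11 + 0 → 11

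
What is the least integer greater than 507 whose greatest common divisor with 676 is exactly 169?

845

676 = 169·4. Any m with gcd(m, 676) = 169 is a multiple of 169, say 169s, with s coprime to 4.
Need s > 507/169, so s ≥ 4. First s ≥ 4 with gcd(s, 4) = 1 is s = 5. Thus m = 169·5 = 845.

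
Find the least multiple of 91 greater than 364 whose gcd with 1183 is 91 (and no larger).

1183 = 91·13. Any k with gcd(k, 1183) = 91 is a multiple of 91, say 91s, with s coprime to 13.
Need s > 364/91, so s ≥ 5. First s ≥ 5 with gcd(s, 13) = 1 is s = 5. Thus k = 91·5 = 455.

455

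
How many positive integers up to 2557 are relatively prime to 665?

Prime factors of 665: 5, 7, 19. Count integers ≤ 2557 divisible by none of them.
By inclusion–exclusion: 2557 − ⌊2557/5⌋ − ⌊2557/7⌋ − ⌊2557/19⌋ + ⌊2557/35⌋ + ⌊2557/95⌋ + ⌊2557/133⌋ − ⌊2557/665⌋ = 1662.

1662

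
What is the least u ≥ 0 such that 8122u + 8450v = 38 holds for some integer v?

gcd(8122, 8450) = 2 (Euclid: 8450 = 1·8122 + 328; 8122 = 24·328 + 250; 328 = 1·250 + 78; 250 = 3·78 + 16; 78 = 4·16 + 14; 16 = 1·14 + 2; 14 = 7·2 + 0), and 2 | 38.
Extended Euclid: 8122·(541) + 8450·(-520) = 2. Scale by 19: u₀ = 10279.
General solution u = u₀ + 4225t; reducing mod 4225 gives u = 1829 (and v = -1758).

1829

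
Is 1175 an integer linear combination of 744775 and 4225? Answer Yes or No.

Yes

gcd(744775, 4225): 744775 = 176·4225 + 1175; 4225 = 3·1175 + 700; 1175 = 1·700 + 475; 700 = 1·475 + 225; 475 = 2·225 + 25; 225 = 9·25 + 0 → 25
25 divides 1175, so a solution exists.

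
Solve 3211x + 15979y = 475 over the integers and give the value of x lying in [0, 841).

662

Euclid: 15979 = 4·3211 + 3135; 3211 = 1·3135 + 76; 3135 = 41·76 + 19; 76 = 4·19 + 0 → gcd = 19; 475 = 19·25.
Back-substitution yields 3211·(-209) + 15979·(42) = 19, so one solution is x = -209·25 = -5225, y = 42·25 = 1050.
Solutions in x differ by 15979/19 = 841; the one in [0, 841) is -5225 mod 841 = 662.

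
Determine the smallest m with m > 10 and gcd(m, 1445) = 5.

gcd(m, 1445) = 5 forces 5 | m; write m = 5s. Then gcd(5s, 5·289) = 5·gcd(s, 289), so need gcd(s, 289) = 1.
5s > 10 gives s ≥ 3. The least s ≥ 3 coprime to 289 is 3, so m = 5·3 = 15.

15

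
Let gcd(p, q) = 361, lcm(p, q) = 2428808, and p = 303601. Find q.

Using pq = gcd(p,q)·lcm(p,q) = 361·2428808 = 876799688, we get q = 876799688/303601 = 2888.

2888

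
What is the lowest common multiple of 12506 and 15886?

587782

gcd first: 15886 = 1·12506 + 3380; 12506 = 3·3380 + 2366; 3380 = 1·2366 + 1014; 2366 = 2·1014 + 338; 1014 = 3·338 + 0 → gcd = 338
lcm = 12506·15886/gcd = 198670316/338 = 587782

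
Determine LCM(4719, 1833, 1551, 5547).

4719 = 3 · 11² · 13; 1833 = 3 · 13 · 47; 1551 = 3 · 11 · 47; 5547 = 3 · 43²
lcm takes max exponent of each prime: 3 · 11² · 13 · 43² · 47 = 410095257

410095257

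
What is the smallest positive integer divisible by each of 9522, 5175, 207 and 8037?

212578650

lcm(9522, 5175) = 9522·5175/gcd = 49276350/207 = 238050
lcm(238050, 207) = 238050·207/gcd = 49276350/207 = 238050
lcm(238050, 8037) = 238050·8037/gcd = 1913207850/9 = 212578650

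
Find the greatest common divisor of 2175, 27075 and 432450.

75

2175 = 3 · 5² · 29; 27075 = 3 · 5² · 19²; 432450 = 2 · 3² · 5² · 31²
gcd takes min exponent of each prime: 3 · 5² = 75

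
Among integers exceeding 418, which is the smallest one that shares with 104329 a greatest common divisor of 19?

437

gcd(m, 104329) = 19 forces 19 | m; write m = 19s. Then gcd(19s, 19·5491) = 19·gcd(s, 5491), so need gcd(s, 5491) = 1.
19s > 418 gives s ≥ 23. The least s ≥ 23 coprime to 5491 is 23, so m = 19·23 = 437.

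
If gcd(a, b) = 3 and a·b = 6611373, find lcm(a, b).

2203791

Since gcd(a,b)·lcm(a,b) = ab, lcm = 6611373/3 = 2203791.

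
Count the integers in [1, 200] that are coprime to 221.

Prime factors of 221: 13, 17. Count integers ≤ 200 divisible by none of them.
By inclusion–exclusion: 200 − ⌊200/13⌋ − ⌊200/17⌋ + ⌊200/221⌋ = 174.

174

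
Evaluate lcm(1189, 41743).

49632427

gcd first: 41743 = 35·1189 + 128; 1189 = 9·128 + 37; 128 = 3·37 + 17; 37 = 2·17 + 3; 17 = 5·3 + 2; 3 = 1·2 + 1; 2 = 2·1 + 0 → gcd = 1
lcm = 1189·41743/gcd = 49632427/1 = 49632427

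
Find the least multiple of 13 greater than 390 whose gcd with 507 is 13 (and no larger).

gcd(m, 507) = 13 forces 13 | m; write m = 13s. Then gcd(13s, 13·39) = 13·gcd(s, 39), so need gcd(s, 39) = 1.
13s > 390 gives s ≥ 31. The least s ≥ 31 coprime to 39 is 31, so m = 13·31 = 403.

403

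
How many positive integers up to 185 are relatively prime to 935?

127

Prime factors of 935: 5, 11, 17. Count integers ≤ 185 divisible by none of them.
By inclusion–exclusion: 185 − ⌊185/5⌋ − ⌊185/11⌋ − ⌊185/17⌋ + ⌊185/55⌋ + ⌊185/85⌋ + ⌊185/187⌋ − ⌊185/935⌋ = 127.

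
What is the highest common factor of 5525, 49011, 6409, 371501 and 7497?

5525 = 5² · 13 · 17; 49011 = 3 · 17 · 31²; 6409 = 13 · 17 · 29; 371501 = 13 · 17 · 41²; 7497 = 3² · 7² · 17
gcd takes min exponent of each prime: 17 = 17

17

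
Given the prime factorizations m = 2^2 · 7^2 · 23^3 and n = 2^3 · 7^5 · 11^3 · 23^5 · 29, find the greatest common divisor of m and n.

min exponent per shared prime: 2^2 · 7^2 · 23^3 = 2384732

2384732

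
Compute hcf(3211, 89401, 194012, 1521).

3211 = 13² · 19; 89401 = 13² · 23²; 194012 = 2² · 7 · 13² · 41; 1521 = 3² · 13²
gcd takes min exponent of each prime: 13² = 169

169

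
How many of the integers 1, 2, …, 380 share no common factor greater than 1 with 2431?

Prime factors of 2431: 11, 13, 17. Count integers ≤ 380 divisible by none of them.
By inclusion–exclusion: 380 − ⌊380/11⌋ − ⌊380/13⌋ − ⌊380/17⌋ + ⌊380/143⌋ + ⌊380/187⌋ + ⌊380/221⌋ − ⌊380/2431⌋ = 300.

300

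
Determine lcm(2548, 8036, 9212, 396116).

2548 = 2² · 7² · 13; 8036 = 2² · 7² · 41; 9212 = 2² · 7² · 47; 396116 = 2² · 7² · 43 · 47
lcm takes max exponent of each prime: 2² · 7² · 13 · 41 · 43 · 47 = 211129828

211129828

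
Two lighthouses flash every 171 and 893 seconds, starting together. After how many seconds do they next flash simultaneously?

171 = 3² · 19; 893 = 19 · 47
max exponents: 3² · 19 · 47 = 8037

8037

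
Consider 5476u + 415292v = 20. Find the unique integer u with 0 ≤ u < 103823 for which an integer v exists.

Reduce mod 415292: 5476u ≡ 20 (mod 415292). With g = gcd(5476, 415292) = 4 dividing 20, divide through: 1369u ≡ 5 (mod 103823).
Since gcd(1369, 103823) = 1, u ≡ 5·(1369)⁻¹ ≡ 19263 (mod 103823). Smallest non-negative: 19263.

19263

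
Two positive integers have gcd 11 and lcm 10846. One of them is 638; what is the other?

187

Using uv = gcd(u,v)·lcm(u,v) = 11·10846 = 119306, we get v = 119306/638 = 187.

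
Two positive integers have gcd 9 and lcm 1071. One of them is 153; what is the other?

m·n = gcd·lcm = 9·1071 = 9639, so n = 9639/153 = 63.

63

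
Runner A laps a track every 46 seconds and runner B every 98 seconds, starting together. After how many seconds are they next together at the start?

gcd first: 98 = 2·46 + 6; 46 = 7·6 + 4; 6 = 1·4 + 2; 4 = 2·2 + 0 → gcd = 2
lcm = 46·98/gcd = 4508/2 = 2254

2254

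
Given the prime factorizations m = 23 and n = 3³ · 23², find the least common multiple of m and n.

14283

max exponent per prime: 3³ · 23² = 14283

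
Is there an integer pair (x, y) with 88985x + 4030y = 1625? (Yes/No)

gcd(88985, 4030): 88985 = 22·4030 + 325; 4030 = 12·325 + 130; 325 = 2·130 + 65; 130 = 2·65 + 0 → 65
65 divides 1625, so a solution exists.

Yes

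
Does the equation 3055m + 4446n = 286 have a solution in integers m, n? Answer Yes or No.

gcd(3055, 4446): 4446 = 1·3055 + 1391; 3055 = 2·1391 + 273; 1391 = 5·273 + 26; 273 = 10·26 + 13; 26 = 2·13 + 0 → 13
13 divides 286, so a solution exists.

Yes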